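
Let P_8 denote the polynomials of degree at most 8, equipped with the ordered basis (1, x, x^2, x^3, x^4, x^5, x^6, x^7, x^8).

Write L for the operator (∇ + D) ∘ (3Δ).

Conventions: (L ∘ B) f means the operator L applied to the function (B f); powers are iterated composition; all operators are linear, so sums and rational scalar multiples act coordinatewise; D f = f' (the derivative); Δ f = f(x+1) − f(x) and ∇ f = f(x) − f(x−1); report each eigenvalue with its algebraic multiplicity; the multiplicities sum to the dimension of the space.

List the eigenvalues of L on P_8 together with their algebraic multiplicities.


image of 1: 0
image of x: 0
image of x^2: 12
image of x^3: 36x + 9
image of x^4: 72x^2 + 36x + 18
image of x^5: 120x^3 + 90x^2 + 90x + 15
image of x^6: 180x^4 + 180x^3 + 270x^2 + 90x + 24
image of x^7: 252x^5 + 315x^4 + 630x^3 + 315x^2 + 168x + 21
image of x^8: 336x^6 + 504x^5 + 1260x^4 + 840x^3 + 672x^2 + 168x + 30
the matrix is upper triangular; its diagonal is (0, 0, 0, 0, 0, 0, 0, 0, 0)
for a triangular matrix the eigenvalues are the diagonal entries, with algebraic multiplicity their repetition count

λ = 0 (multiplicity 9)


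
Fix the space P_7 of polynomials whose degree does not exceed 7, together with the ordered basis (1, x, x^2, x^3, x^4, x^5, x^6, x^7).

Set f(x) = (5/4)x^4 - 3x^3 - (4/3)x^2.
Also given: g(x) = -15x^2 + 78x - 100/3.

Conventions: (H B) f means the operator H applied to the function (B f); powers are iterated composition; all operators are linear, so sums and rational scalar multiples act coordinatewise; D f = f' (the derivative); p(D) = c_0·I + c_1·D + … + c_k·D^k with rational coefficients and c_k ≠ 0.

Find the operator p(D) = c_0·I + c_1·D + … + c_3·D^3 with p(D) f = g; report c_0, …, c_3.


c_0 = 0, c_1 = 0, c_2 = -1, c_3 = 2

D^0 f = (5/4)x^4 - 3x^3 - (4/3)x^2
D^1 f = 5x^3 - 9x^2 - (8/3)x
D^2 f = 15x^2 - 18x - 8/3
D^3 f = 30x - 18
matching coefficients of g against c_0 f + c_1 Df + … from the top degree down determines the c_i
solution: c_0 = 0, c_1 = 0, c_2 = -1, c_3 = 2


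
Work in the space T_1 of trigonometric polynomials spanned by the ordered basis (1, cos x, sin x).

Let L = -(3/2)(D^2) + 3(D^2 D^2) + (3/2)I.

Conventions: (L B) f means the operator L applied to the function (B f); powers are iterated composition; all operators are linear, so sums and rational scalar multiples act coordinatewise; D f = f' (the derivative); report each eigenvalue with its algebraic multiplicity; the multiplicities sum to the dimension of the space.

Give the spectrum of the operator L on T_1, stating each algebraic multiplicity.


image of 1: 3/2
image of cos x: 6cos x
image of sin x: 6sin x
the matrix is diagonal; its diagonal is (3/2, 6, 6)
for a triangular matrix the eigenvalues are the diagonal entries, with algebraic multiplicity their repetition count

λ = 3/2 (multiplicity 1), λ = 6 (multiplicity 2)


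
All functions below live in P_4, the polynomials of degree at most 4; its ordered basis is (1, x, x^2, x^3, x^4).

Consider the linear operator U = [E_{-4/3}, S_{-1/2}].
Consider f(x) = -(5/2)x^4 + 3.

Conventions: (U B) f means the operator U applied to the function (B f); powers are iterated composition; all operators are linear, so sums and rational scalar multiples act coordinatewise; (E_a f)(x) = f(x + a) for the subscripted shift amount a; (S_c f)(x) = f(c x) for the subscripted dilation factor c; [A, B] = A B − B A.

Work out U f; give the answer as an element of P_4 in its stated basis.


the image equals g(x) = (5/2)x^3 + 5x^2 + (40/3)x + 200/27

S_{-1/2} f = -(5/32)x^4 + 3
E_{-4/3} S_{-1/2} f = -(5/32)x^4 + (5/6)x^3 - (5/3)x^2 + (40/27)x + 203/81
E_{-4/3} f = -(5/2)x^4 + (40/3)x^3 - (80/3)x^2 + (640/27)x - 397/81
S_{-1/2} E_{-4/3} f = -(5/32)x^4 - (5/3)x^3 - (20/3)x^2 - (320/27)x - 397/81
[E_{-4/3}, S_{-1/2}] f = (5/2)x^3 + 5x^2 + (40/3)x + 200/27


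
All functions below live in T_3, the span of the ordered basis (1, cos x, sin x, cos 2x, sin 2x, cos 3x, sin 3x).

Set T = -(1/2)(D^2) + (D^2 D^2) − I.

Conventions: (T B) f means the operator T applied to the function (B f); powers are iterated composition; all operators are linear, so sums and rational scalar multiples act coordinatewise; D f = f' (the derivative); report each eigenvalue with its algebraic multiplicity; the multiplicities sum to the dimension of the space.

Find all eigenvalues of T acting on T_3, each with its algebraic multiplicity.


image of 1: -1
image of cos x: (1/2)cos x
image of sin x: (1/2)sin x
image of cos 2x: 17cos 2x
image of sin 2x: 17sin 2x
image of cos 3x: (169/2)cos 3x
image of sin 3x: (169/2)sin 3x
the matrix is diagonal; its diagonal is (-1, 1/2, 1/2, 17, 17, 169/2, 169/2)
for a triangular matrix the eigenvalues are the diagonal entries, with algebraic multiplicity their repetition count

λ = -1 (multiplicity 1), λ = 1/2 (multiplicity 2), λ = 17 (multiplicity 2), λ = 169/2 (multiplicity 2)


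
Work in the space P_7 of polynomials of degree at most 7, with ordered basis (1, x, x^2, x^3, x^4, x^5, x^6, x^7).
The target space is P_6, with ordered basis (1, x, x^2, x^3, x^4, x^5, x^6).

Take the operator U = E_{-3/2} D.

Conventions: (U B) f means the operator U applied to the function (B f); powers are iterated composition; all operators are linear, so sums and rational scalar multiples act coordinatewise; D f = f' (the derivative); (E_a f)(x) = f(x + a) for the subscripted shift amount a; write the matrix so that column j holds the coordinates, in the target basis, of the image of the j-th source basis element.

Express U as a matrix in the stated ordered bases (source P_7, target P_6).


the matrix is [[0, 1, -3, 27/4, -27/2, 405/16, -729/16, 5103/64]; [0, 0, 2, -9, 27, -135/2, 1215/8, -5103/16]; [0, 0, 0, 3, -18, 135/2, -405/2, 8505/16]; [0, 0, 0, 0, 4, -30, 135, -945/2]; [0, 0, 0, 0, 0, 5, -45, 945/4]; [0, 0, 0, 0, 0, 0, 6, -63]; [0, 0, 0, 0, 0, 0, 0, 7]] (rows listed top to bottom)

image of 1: 0
image of x: 1
image of x^2: 2x - 3
image of x^3: 3x^2 - 9x + 27/4
image of x^4: 4x^3 - 18x^2 + 27x - 27/2
image of x^5: 5x^4 - 30x^3 + (135/2)x^2 - (135/2)x + 405/16
image of x^6: 6x^5 - 45x^4 + 135x^3 - (405/2)x^2 + (1215/8)x - 729/16
image of x^7: 7x^6 - 63x^5 + (945/4)x^4 - (945/2)x^3 + (8505/16)x^2 - (5103/16)x + 5103/64
each image's coordinates form column j of the matrix


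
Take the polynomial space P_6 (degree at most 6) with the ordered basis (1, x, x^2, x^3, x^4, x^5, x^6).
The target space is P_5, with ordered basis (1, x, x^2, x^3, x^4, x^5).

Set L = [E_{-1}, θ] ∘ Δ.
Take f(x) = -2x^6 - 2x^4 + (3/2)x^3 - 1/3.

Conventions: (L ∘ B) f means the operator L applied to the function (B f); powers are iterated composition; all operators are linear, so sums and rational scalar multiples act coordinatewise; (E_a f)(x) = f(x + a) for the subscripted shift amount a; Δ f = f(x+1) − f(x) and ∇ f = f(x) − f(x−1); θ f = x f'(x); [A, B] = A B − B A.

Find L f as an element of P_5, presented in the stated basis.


the image equals g(x) = 60x^4 - 120x^3 + 144x^2 - 93x + 49/2

Δ f = -12x^5 - 30x^4 - 48x^3 - (75/2)x^2 - (31/2)x - 5/2
θ Δ f = -60x^5 - 120x^4 - 144x^3 - 75x^2 - (31/2)x
E_{-1} θ Δ f = -60x^5 + 180x^4 - 264x^3 + 237x^2 - (235/2)x + 49/2
E_{-1} Δ f = -12x^5 + 30x^4 - 48x^3 + (93/2)x^2 - (49/2)x + 11/2
θ E_{-1} Δ f = -60x^5 + 120x^4 - 144x^3 + 93x^2 - (49/2)x
[E_{-1}, θ] Δ f = 60x^4 - 120x^3 + 144x^2 - 93x + 49/2


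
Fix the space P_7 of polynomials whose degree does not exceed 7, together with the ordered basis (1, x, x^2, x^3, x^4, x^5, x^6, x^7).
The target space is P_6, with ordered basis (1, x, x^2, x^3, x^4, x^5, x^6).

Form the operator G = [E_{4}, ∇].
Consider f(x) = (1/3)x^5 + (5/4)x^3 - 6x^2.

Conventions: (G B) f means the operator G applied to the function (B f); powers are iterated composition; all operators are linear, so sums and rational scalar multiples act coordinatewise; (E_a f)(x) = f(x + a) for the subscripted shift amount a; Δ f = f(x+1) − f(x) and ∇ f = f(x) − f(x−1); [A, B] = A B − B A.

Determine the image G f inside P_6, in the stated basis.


∇ f = (5/3)x^4 - (10/3)x^3 + (85/12)x^2 - (209/12)x + 91/12
E_{4} ∇ f = (5/3)x^4 + (70/3)x^3 + (1525/12)x^2 + (3671/12)x + 3175/12
E_{4} f = (1/3)x^5 + (20/3)x^4 + (655/12)x^3 + (667/3)x^2 + (1316/3)x + 976/3
∇ E_{4} f = (5/3)x^4 + (70/3)x^3 + (1525/12)x^2 + (3671/12)x + 3175/12
[E_{4}, ∇] f = 0

the image equals g(x) = 0


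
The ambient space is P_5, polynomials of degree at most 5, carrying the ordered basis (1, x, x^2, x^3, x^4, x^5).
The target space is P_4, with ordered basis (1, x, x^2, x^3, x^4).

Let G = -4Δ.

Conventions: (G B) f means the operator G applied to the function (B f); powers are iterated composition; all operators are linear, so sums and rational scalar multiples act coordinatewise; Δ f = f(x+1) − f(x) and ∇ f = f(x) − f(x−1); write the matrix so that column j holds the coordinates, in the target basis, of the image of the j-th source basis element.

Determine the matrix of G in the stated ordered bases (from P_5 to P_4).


the matrix is [[0, -4, -4, -4, -4, -4]; [0, 0, -8, -12, -16, -20]; [0, 0, 0, -12, -24, -40]; [0, 0, 0, 0, -16, -40]; [0, 0, 0, 0, 0, -20]] (rows listed top to bottom)

image of 1: 0
image of x: -4
image of x^2: -8x - 4
image of x^3: -12x^2 - 12x - 4
image of x^4: -16x^3 - 24x^2 - 16x - 4
image of x^5: -20x^4 - 40x^3 - 40x^2 - 20x - 4
each image's coordinates form column j of the matrix


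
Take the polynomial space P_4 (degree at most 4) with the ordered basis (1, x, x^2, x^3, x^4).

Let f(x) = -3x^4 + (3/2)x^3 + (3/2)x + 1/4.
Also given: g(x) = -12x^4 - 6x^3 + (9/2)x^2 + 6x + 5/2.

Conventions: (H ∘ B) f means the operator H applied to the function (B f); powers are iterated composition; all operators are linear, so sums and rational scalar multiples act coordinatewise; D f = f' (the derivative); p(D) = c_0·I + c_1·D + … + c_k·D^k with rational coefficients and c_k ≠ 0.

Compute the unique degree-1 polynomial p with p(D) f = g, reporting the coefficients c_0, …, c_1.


D^0 f = -3x^4 + (3/2)x^3 + (3/2)x + 1/4
D^1 f = -12x^3 + (9/2)x^2 + 3/2
matching coefficients of g against c_0 f + c_1 Df + … from the top degree down determines the c_i
solution: c_0 = 4, c_1 = 1

p(D) = 4·I + D, i.e. c_0 = 4, c_1 = 1


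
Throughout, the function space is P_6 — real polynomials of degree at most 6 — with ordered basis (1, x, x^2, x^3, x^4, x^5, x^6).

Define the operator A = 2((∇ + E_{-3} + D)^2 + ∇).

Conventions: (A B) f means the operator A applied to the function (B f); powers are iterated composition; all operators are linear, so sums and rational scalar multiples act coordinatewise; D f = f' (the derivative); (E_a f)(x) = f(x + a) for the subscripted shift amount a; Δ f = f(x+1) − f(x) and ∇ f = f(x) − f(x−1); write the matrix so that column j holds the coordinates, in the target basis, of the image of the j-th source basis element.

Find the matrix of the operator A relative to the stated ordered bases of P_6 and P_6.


image of 1: 2
image of x: 2x - 2
image of x^2: 2x^2 - 4x + 34
image of x^3: 2x^3 - 6x^2 + 102x - 198
image of x^4: 2x^4 - 8x^3 + 204x^2 - 792x + 1502
image of x^5: 2x^5 - 10x^4 + 340x^3 - 1980x^2 + 7510x - 10886
image of x^6: 2x^6 - 12x^5 + 510x^4 - 3960x^3 + 22530x^2 - 65316x + 74158
each image's coordinates form column j of the matrix

the matrix is [[2, -2, 34, -198, 1502, -10886, 74158]; [0, 2, -4, 102, -792, 7510, -65316]; [0, 0, 2, -6, 204, -1980, 22530]; [0, 0, 0, 2, -8, 340, -3960]; [0, 0, 0, 0, 2, -10, 510]; [0, 0, 0, 0, 0, 2, -12]; [0, 0, 0, 0, 0, 0, 2]] (rows listed top to bottom)


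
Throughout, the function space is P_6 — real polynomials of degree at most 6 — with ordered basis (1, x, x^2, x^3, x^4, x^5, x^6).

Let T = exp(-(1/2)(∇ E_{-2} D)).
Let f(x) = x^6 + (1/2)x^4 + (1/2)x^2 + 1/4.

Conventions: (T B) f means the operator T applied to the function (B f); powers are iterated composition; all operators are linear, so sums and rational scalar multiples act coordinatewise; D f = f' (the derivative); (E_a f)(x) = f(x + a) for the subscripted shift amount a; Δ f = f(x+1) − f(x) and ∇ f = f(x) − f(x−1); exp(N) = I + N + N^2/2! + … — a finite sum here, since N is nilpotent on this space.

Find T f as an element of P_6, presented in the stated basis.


order-1 term: -15x^4 + 150x^3 - 573x^2 + 990x - 1305/2
order-2 term: 45x^2 - 450x + 1134
order-3 term: -15
the series for exp(-(1/2)(∇ E_{-2} D)) f terminates at order 3
exp(-(1/2)(∇ E_{-2} D)) f = x^6 - (29/2)x^4 + 150x^3 - (1055/2)x^2 + 540x + 1867/4

g(x) = x^6 - (29/2)x^4 + 150x^3 - (1055/2)x^2 + 540x + 1867/4


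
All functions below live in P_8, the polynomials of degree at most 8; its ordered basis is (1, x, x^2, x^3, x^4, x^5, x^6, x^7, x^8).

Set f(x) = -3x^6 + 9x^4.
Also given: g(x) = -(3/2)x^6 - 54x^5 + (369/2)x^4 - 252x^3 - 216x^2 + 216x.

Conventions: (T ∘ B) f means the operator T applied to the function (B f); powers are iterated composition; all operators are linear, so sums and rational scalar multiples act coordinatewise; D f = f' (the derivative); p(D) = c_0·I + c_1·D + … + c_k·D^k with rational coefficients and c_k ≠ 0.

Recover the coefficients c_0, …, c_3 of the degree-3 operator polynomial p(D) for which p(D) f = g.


p(D) = (1/2)·I + 3·D − 2·D^2 + D^3, i.e. c_0 = 1/2, c_1 = 3, c_2 = -2, c_3 = 1

D^0 f = -3x^6 + 9x^4
D^1 f = -18x^5 + 36x^3
D^2 f = -90x^4 + 108x^2
D^3 f = -360x^3 + 216x
matching coefficients of g against c_0 f + c_1 Df + … from the top degree down determines the c_i
solution: c_0 = 1/2, c_1 = 3, c_2 = -2, c_3 = 1


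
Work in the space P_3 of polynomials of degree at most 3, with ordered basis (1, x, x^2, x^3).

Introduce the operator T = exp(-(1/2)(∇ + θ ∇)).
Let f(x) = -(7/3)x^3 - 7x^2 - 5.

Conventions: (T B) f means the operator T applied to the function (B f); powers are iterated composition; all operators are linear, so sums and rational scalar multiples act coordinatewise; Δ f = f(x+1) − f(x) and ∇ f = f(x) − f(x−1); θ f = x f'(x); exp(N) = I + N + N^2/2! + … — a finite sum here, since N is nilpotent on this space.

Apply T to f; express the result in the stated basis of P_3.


order-1 term: (21/2)x^2 + 7x - 7/3
order-2 term: -(21/2)x + 7/8
order-3 term: 7/4
the series for exp(-(1/2)(∇ + θ ∇)) f terminates at order 3
exp(-(1/2)(∇ + θ ∇)) f = -(7/3)x^3 + (7/2)x^2 - (7/2)x - 113/24

the image equals g(x) = -(7/3)x^3 + (7/2)x^2 - (7/2)x - 113/24


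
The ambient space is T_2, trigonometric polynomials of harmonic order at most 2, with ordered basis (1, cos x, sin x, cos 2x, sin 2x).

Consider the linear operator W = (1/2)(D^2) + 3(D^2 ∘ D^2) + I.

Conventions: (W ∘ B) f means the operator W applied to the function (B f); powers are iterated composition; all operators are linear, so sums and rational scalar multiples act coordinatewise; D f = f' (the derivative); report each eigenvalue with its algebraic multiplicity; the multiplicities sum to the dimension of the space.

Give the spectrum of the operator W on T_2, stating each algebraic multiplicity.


image of 1: 1
image of cos x: (7/2)cos x
image of sin x: (7/2)sin x
image of cos 2x: 47cos 2x
image of sin 2x: 47sin 2x
the matrix is diagonal; its diagonal is (1, 7/2, 7/2, 47, 47)
for a triangular matrix the eigenvalues are the diagonal entries, with algebraic multiplicity their repetition count

λ = 1 (multiplicity 1), λ = 7/2 (multiplicity 2), λ = 47 (multiplicity 2)


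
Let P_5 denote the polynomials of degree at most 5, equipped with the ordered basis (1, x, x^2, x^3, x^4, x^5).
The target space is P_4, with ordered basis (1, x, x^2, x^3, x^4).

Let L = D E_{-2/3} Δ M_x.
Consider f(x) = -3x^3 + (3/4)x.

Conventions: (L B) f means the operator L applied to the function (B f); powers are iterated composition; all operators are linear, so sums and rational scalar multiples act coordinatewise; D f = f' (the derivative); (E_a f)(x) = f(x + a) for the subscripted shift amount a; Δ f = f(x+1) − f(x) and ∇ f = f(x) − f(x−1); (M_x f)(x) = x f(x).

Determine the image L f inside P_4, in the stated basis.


g(x) = -36x^2 + 12x - 5/2

M_x f = -3x^4 + (3/4)x^2
Δ M_x f = -12x^3 - 18x^2 - (21/2)x - 9/4
E_{-2/3} Δ M_x f = -12x^3 + 6x^2 - (5/2)x + 11/36
D E_{-2/3} Δ M_x f = -36x^2 + 12x - 5/2


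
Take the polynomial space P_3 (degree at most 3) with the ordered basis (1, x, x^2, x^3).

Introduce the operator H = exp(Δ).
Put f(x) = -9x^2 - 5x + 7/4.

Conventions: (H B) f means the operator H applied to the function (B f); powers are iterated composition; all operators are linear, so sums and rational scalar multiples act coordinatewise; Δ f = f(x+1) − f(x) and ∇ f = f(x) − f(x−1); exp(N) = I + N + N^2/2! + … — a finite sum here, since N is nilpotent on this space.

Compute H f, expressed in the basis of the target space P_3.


order-1 term: -18x - 14
order-2 term: -9
the series for exp(Δ) f terminates at order 2
exp(Δ) f = -9x^2 - 23x - 85/4

the result is g(x) = -9x^2 - 23x - 85/4


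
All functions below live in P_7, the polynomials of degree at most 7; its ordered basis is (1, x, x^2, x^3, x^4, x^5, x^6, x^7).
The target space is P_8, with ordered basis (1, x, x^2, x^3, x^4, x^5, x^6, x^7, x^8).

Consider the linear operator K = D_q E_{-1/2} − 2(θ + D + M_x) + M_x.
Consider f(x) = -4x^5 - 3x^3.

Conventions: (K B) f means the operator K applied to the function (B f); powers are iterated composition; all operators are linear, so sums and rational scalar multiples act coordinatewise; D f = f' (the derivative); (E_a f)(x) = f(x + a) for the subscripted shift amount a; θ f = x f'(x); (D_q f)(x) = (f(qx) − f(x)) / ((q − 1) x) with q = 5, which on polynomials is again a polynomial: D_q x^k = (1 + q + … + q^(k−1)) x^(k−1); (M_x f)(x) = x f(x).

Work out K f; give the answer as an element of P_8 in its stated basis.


the image equals g(x) = 4x^6 + 40x^5 - 3081x^4 + 1578x^3 - 385x^2 + 57x - 7/2

E_{-1/2} f = -4x^5 + 10x^4 - 13x^3 + (19/2)x^2 - (7/2)x + 1/2
D_q E_{-1/2} f = -3124x^4 + 1560x^3 - 403x^2 + 57x - 7/2
θ f = -20x^5 - 9x^3
D f = -20x^4 - 9x^2
M_x f = -4x^6 - 3x^4
(θ + D + M_x) f = -4x^6 - 20x^5 - 23x^4 - 9x^3 - 9x^2
(-2(θ + D + M_x)) f = 8x^6 + 40x^5 + 46x^4 + 18x^3 + 18x^2
M_x f = -4x^6 - 3x^4
(D_q E_{-1/2} − 2(θ + D + M_x) + M_x) f = 4x^6 + 40x^5 - 3081x^4 + 1578x^3 - 385x^2 + 57x - 7/2


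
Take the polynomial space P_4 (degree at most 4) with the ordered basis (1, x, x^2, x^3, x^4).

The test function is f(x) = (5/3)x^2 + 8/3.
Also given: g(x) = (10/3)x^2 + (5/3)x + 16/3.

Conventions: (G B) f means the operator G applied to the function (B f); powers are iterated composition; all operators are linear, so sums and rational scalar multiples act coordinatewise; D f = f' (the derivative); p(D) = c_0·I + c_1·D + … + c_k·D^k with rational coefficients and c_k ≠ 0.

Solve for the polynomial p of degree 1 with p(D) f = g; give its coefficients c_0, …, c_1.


c_0 = 2, c_1 = 1/2

D^0 f = (5/3)x^2 + 8/3
D^1 f = (10/3)x
matching coefficients of g against c_0 f + c_1 Df + … from the top degree down determines the c_i
solution: c_0 = 2, c_1 = 1/2


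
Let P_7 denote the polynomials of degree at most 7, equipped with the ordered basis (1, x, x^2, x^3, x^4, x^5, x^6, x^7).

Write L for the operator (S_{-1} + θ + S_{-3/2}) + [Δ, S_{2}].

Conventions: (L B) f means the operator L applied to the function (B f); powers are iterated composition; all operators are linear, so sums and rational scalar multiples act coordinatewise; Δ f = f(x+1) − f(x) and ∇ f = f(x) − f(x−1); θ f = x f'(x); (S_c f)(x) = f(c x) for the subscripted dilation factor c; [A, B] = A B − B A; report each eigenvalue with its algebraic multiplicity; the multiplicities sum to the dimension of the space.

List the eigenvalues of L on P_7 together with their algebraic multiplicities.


image of 1: 2
image of x: -(3/2)x + 1
image of x^2: (21/4)x^2 + 4x + 3
image of x^3: -(11/8)x^3 + 12x^2 + 18x + 7
image of x^4: (161/16)x^4 + 32x^3 + 72x^2 + 56x + 15
image of x^5: -(115/32)x^5 + 80x^4 + 240x^3 + 280x^2 + 150x + 31
image of x^6: (1177/64)x^6 + 192x^5 + 720x^4 + 1120x^3 + 900x^2 + 372x + 63
image of x^7: -(1419/128)x^7 + 448x^6 + 2016x^5 + 3920x^4 + 4200x^3 + 2604x^2 + 882x + 127
the matrix is upper triangular; its diagonal is (2, -3/2, 21/4, -11/8, 161/16, -115/32, 1177/64, -1419/128)
for a triangular matrix the eigenvalues are the diagonal entries, with algebraic multiplicity their repetition count

λ = -1419/128 (multiplicity 1), λ = -115/32 (multiplicity 1), λ = -3/2 (multiplicity 1), λ = -11/8 (multiplicity 1), λ = 2 (multiplicity 1), λ = 21/4 (multiplicity 1), λ = 161/16 (multiplicity 1), λ = 1177/64 (multiplicity 1)


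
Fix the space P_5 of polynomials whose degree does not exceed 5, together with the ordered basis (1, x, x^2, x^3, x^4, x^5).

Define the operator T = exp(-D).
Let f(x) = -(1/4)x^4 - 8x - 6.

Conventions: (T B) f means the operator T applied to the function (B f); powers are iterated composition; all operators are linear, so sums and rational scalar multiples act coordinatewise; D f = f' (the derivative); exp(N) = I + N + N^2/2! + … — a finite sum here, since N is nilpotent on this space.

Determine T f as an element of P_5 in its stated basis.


order-1 term: x^3 + 8
order-2 term: -(3/2)x^2
order-3 term: x
order-4 term: -1/4
the series for exp(-D) f terminates at order 4
exp(-D) f = -(1/4)x^4 + x^3 - (3/2)x^2 - 7x + 7/4

the result is g(x) = -(1/4)x^4 + x^3 - (3/2)x^2 - 7x + 7/4


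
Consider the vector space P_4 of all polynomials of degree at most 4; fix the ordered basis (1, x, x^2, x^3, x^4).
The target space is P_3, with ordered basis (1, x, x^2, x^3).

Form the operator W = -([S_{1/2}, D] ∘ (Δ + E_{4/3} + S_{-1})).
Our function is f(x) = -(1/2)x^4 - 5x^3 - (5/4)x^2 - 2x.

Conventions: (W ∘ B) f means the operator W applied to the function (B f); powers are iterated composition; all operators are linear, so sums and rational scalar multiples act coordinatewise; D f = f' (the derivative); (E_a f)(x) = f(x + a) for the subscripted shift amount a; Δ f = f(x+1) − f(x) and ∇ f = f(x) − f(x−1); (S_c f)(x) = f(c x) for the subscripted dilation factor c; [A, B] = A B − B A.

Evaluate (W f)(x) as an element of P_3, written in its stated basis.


Δ f = -2x^3 - 18x^2 - (39/2)x - 35/4
E_{4/3} f = -(1/2)x^4 - (23/3)x^3 - (319/12)x^2 - (992/27)x - 1484/81
S_{-1} f = -(1/2)x^4 + 5x^3 - (5/4)x^2 + 2x
(Δ + E_{4/3} + S_{-1}) f = -x^4 - (14/3)x^3 - (275/6)x^2 - (2929/54)x - 8771/324
D (Δ + E_{4/3} + S_{-1}) f = -4x^3 - 14x^2 - (275/3)x - 2929/54
S_{1/2} D (Δ + E_{4/3} + S_{-1}) f = -(1/2)x^3 - (7/2)x^2 - (275/6)x - 2929/54
S_{1/2} (Δ + E_{4/3} + S_{-1}) f = -(1/16)x^4 - (7/12)x^3 - (275/24)x^2 - (2929/108)x - 8771/324
D S_{1/2} (Δ + E_{4/3} + S_{-1}) f = -(1/4)x^3 - (7/4)x^2 - (275/12)x - 2929/108
[S_{1/2}, D] (Δ + E_{4/3} + S_{-1}) f = -(1/4)x^3 - (7/4)x^2 - (275/12)x - 2929/108
(-([S_{1/2}, D] ∘ (Δ + E_{4/3} + S_{-1}))) f = (1/4)x^3 + (7/4)x^2 + (275/12)x + 2929/108

the result is g(x) = (1/4)x^3 + (7/4)x^2 + (275/12)x + 2929/108


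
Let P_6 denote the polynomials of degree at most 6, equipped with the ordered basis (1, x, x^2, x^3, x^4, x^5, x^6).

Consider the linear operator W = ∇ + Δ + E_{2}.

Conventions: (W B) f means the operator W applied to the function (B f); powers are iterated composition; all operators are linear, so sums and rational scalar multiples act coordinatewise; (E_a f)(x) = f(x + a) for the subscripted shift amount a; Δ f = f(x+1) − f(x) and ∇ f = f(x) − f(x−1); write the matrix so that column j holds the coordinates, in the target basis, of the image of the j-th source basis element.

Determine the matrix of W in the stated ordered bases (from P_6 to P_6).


the matrix is [[1, 4, 4, 10, 16, 34, 64]; [0, 1, 8, 12, 40, 80, 204]; [0, 0, 1, 12, 24, 100, 240]; [0, 0, 0, 1, 16, 40, 200]; [0, 0, 0, 0, 1, 20, 60]; [0, 0, 0, 0, 0, 1, 24]; [0, 0, 0, 0, 0, 0, 1]] (rows listed top to bottom)

image of 1: 1
image of x: x + 4
image of x^2: x^2 + 8x + 4
image of x^3: x^3 + 12x^2 + 12x + 10
image of x^4: x^4 + 16x^3 + 24x^2 + 40x + 16
image of x^5: x^5 + 20x^4 + 40x^3 + 100x^2 + 80x + 34
image of x^6: x^6 + 24x^5 + 60x^4 + 200x^3 + 240x^2 + 204x + 64
each image's coordinates form column j of the matrix


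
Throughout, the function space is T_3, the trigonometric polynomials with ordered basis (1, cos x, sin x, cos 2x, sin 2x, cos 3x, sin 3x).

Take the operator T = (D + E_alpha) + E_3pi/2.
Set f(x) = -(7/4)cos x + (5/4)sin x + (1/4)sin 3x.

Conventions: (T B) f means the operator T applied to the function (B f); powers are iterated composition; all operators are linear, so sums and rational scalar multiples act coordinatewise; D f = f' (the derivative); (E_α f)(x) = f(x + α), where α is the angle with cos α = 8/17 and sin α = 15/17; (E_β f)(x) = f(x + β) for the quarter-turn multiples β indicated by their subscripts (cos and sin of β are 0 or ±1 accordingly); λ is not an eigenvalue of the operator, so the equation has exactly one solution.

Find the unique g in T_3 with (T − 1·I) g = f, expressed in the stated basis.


g(x) = -(1/6)cos x - (25/12)sin x - (19157/377000)cos 3x - (9801/377000)sin 3x

write g with unknown coordinates in the stated basis and equate coefficients in (T − 1·I) g = f
solving from the highest basis element down gives g = -(1/6)cos x - (25/12)sin x - (19157/377000)cos 3x - (9801/377000)sin 3x
check: T g = -(23/12)cos x - (5/6)sin x - (19157/377000)cos 3x + (84449/377000)sin 3x
so T g − 1·g = -(7/4)cos x + (5/4)sin x + (1/4)sin 3x = f ✓


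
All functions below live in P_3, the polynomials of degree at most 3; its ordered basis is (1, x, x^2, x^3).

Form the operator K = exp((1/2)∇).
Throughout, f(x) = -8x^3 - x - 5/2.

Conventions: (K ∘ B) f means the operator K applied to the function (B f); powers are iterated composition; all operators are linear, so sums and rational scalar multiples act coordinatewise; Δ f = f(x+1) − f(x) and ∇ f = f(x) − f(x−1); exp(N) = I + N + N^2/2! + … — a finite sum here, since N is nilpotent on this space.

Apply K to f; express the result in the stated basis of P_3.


order-1 term: -12x^2 + 12x - 9/2
order-2 term: -6x + 6
order-3 term: -1
the series for exp((1/2)∇) f terminates at order 3
exp((1/2)∇) f = -8x^3 - 12x^2 + 5x - 2

the result is g(x) = -8x^3 - 12x^2 + 5x - 2


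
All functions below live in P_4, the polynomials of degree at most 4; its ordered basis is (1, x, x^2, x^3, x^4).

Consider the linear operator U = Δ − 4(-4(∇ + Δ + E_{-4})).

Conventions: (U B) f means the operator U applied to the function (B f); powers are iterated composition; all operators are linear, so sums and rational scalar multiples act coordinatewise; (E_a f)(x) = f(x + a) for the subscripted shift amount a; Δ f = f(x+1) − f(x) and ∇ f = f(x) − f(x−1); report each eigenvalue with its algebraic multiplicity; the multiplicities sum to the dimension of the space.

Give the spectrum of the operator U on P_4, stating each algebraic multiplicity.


λ = 16 (multiplicity 5)

image of 1: 16
image of x: 16x - 31
image of x^2: 16x^2 - 62x + 257
image of x^3: 16x^3 - 93x^2 + 771x - 991
image of x^4: 16x^4 - 124x^3 + 1542x^2 - 3964x + 4097
the matrix is upper triangular; its diagonal is (16, 16, 16, 16, 16)
for a triangular matrix the eigenvalues are the diagonal entries, with algebraic multiplicity their repetition count


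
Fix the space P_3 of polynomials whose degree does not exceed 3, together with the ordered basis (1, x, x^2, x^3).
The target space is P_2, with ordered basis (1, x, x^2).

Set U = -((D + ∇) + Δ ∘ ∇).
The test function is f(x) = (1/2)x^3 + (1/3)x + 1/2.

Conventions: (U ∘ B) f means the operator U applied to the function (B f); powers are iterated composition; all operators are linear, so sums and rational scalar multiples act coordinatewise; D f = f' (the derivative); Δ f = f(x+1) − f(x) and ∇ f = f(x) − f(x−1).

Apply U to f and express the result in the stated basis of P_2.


g(x) = -3x^2 - (3/2)x - 7/6

D f = (3/2)x^2 + 1/3
∇ f = (3/2)x^2 - (3/2)x + 5/6
(D + ∇) f = 3x^2 - (3/2)x + 7/6
∇ f = (3/2)x^2 - (3/2)x + 5/6
Δ ∇ f = 3x
((D + ∇) + Δ ∘ ∇) f = 3x^2 + (3/2)x + 7/6
(-((D + ∇) + Δ ∘ ∇)) f = -3x^2 - (3/2)x - 7/6


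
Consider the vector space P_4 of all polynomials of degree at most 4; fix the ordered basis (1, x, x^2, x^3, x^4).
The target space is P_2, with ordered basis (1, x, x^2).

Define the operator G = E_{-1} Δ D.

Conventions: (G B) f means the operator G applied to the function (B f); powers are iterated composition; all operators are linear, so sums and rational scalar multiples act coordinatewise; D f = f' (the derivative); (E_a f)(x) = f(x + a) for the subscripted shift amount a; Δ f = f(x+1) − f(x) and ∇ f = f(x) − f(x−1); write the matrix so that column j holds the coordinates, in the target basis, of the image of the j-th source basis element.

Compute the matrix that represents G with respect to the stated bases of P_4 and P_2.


image of 1: 0
image of x: 0
image of x^2: 2
image of x^3: 6x - 3
image of x^4: 12x^2 - 12x + 4
each image's coordinates form column j of the matrix

the matrix is [[0, 0, 2, -3, 4]; [0, 0, 0, 6, -12]; [0, 0, 0, 0, 12]] (rows listed top to bottom)


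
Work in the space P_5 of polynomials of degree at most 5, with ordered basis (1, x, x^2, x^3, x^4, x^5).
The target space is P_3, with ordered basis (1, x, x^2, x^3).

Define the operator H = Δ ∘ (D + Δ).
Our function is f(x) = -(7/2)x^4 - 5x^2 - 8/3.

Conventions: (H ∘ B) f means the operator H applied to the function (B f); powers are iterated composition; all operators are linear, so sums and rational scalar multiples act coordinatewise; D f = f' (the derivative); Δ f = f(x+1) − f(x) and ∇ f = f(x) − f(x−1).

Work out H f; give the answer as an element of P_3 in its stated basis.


the image equals g(x) = -84x^2 - 126x - 83

D f = -14x^3 - 10x
Δ f = -14x^3 - 21x^2 - 24x - 17/2
(D + Δ) f = -28x^3 - 21x^2 - 34x - 17/2
Δ (D + Δ) f = -84x^2 - 126x - 83


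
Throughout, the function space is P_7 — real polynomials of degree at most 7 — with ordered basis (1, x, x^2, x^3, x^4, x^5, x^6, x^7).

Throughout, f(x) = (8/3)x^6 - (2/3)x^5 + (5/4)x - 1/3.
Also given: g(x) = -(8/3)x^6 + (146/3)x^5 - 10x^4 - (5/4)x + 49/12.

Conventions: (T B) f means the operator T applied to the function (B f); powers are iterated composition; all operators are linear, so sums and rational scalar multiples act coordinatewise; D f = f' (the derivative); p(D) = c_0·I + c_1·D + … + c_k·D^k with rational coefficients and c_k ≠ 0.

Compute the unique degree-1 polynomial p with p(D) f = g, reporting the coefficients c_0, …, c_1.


p(D) = -I + 3·D, i.e. c_0 = -1, c_1 = 3

D^0 f = (8/3)x^6 - (2/3)x^5 + (5/4)x - 1/3
D^1 f = 16x^5 - (10/3)x^4 + 5/4
matching coefficients of g against c_0 f + c_1 Df + … from the top degree down determines the c_i
solution: c_0 = -1, c_1 = 3


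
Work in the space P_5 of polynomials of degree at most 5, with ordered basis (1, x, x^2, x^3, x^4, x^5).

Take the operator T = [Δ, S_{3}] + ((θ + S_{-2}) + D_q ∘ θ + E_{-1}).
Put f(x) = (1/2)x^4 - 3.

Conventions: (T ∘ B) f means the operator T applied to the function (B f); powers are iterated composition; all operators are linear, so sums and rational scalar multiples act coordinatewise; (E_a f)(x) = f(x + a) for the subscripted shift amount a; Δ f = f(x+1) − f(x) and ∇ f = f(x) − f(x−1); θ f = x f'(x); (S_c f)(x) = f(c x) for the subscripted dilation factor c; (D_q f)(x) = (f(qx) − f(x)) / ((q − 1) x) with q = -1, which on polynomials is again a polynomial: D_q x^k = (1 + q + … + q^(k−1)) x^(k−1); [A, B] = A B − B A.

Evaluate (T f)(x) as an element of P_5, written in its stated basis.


g(x) = (21/2)x^4 + 106x^3 + 219x^2 + 154x + 69/2

S_{3} f = (81/2)x^4 - 3
Δ S_{3} f = 162x^3 + 243x^2 + 162x + 81/2
Δ f = 2x^3 + 3x^2 + 2x + 1/2
S_{3} Δ f = 54x^3 + 27x^2 + 6x + 1/2
[Δ, S_{3}] f = 108x^3 + 216x^2 + 156x + 40
θ f = 2x^4
S_{-2} f = 8x^4 - 3
(θ + S_{-2}) f = 10x^4 - 3
θ f = 2x^4
D_q θ f = 0
E_{-1} f = (1/2)x^4 - 2x^3 + 3x^2 - 2x - 5/2
((θ + S_{-2}) + D_q ∘ θ + E_{-1}) f = (21/2)x^4 - 2x^3 + 3x^2 - 2x - 11/2
([Δ, S_{3}] + ((θ + S_{-2}) + D_q ∘ θ + E_{-1})) f = (21/2)x^4 + 106x^3 + 219x^2 + 154x + 69/2


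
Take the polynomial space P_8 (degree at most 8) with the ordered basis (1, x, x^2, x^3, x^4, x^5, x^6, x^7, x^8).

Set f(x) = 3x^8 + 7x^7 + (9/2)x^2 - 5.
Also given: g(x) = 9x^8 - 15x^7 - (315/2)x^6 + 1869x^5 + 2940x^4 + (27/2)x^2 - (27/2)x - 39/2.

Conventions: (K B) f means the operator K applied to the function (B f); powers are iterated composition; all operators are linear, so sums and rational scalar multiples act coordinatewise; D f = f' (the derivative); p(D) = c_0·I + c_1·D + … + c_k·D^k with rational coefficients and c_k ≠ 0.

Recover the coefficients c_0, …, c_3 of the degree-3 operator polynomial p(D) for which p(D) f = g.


D^0 f = 3x^8 + 7x^7 + (9/2)x^2 - 5
D^1 f = 24x^7 + 49x^6 + 9x
D^2 f = 168x^6 + 294x^5 + 9
D^3 f = 1008x^5 + 1470x^4
matching coefficients of g against c_0 f + c_1 Df + … from the top degree down determines the c_i
solution: c_0 = 3, c_1 = -3/2, c_2 = -1/2, c_3 = 2

p(D) = 3·I − (3/2)·D − (1/2)·D^2 + 2·D^3, i.e. c_0 = 3, c_1 = -3/2, c_2 = -1/2, c_3 = 2


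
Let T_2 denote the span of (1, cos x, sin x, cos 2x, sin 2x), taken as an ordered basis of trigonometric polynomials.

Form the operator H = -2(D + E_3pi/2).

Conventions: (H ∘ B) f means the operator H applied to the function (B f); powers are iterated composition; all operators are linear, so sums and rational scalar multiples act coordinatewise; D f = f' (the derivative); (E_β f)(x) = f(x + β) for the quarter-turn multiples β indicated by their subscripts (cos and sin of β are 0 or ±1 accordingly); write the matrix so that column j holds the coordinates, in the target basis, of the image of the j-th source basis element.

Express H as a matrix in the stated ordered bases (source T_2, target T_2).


image of 1: -2
image of cos x: 0
image of sin x: 0
image of cos 2x: 2cos 2x + 4sin 2x
image of sin 2x: -4cos 2x + 2sin 2x
each image's coordinates form column j of the matrix

the matrix is [[-2, 0, 0, 0, 0]; [0, 0, 0, 0, 0]; [0, 0, 0, 0, 0]; [0, 0, 0, 2, -4]; [0, 0, 0, 4, 2]] (rows listed top to bottom)


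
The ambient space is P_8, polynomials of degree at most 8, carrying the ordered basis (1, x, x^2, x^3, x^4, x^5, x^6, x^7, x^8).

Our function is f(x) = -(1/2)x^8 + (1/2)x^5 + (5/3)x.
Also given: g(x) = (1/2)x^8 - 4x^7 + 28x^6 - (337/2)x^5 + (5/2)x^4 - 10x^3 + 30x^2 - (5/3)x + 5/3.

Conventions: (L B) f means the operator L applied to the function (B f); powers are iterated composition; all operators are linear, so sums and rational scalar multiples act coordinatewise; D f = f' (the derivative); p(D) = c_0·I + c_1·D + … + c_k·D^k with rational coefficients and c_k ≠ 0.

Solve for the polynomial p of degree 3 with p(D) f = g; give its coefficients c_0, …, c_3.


p(D) = -I + D − D^2 + D^3, i.e. c_0 = -1, c_1 = 1, c_2 = -1, c_3 = 1

D^0 f = -(1/2)x^8 + (1/2)x^5 + (5/3)x
D^1 f = -4x^7 + (5/2)x^4 + 5/3
D^2 f = -28x^6 + 10x^3
D^3 f = -168x^5 + 30x^2
matching coefficients of g against c_0 f + c_1 Df + … from the top degree down determines the c_i
solution: c_0 = -1, c_1 = 1, c_2 = -1, c_3 = 1


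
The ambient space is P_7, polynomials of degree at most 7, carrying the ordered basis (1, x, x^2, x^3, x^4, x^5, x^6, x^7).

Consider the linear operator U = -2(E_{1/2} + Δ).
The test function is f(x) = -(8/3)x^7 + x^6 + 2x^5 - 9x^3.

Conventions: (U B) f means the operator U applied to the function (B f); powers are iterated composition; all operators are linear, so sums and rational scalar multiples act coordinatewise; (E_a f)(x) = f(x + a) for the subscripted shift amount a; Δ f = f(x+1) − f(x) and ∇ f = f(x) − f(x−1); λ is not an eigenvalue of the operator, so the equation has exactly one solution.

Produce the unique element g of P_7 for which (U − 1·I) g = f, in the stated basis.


the result is g(x) = (8/9)x^7 - (59/9)x^6 + (208/9)x^5 - (1025/18)x^4 + (3091/27)x^3 - (12617/72)x^2 + (38033/216)x - 25235/288

write g with unknown coordinates in the stated basis and equate coefficients in (U − 1·I) g = f
solving from the highest basis element down gives g = (8/9)x^7 - (59/9)x^6 + (208/9)x^5 - (1025/18)x^4 + (3091/27)x^3 - (12617/72)x^2 + (38033/216)x - 25235/288
check: U g = -(16/9)x^7 - (50/9)x^6 + (226/9)x^5 - (1025/18)x^4 + (2848/27)x^3 - (12617/72)x^2 + (38033/216)x - 25235/288
so U g − 1·g = -(8/3)x^7 + x^6 + 2x^5 - 9x^3 = f ✓


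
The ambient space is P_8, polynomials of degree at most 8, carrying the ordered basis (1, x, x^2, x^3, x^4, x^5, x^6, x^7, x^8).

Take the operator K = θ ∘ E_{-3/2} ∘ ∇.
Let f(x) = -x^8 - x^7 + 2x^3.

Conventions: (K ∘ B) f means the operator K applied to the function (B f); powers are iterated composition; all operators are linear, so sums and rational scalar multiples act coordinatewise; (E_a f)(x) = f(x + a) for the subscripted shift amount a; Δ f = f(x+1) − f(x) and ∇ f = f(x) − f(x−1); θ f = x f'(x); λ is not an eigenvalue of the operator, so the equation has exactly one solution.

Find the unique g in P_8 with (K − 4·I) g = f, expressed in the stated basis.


write g with unknown coordinates in the stated basis and equate coefficients in (K − 4·I) g = f
solving from the highest basis element down gives g = (1/4)x^8 + (15/4)x^7 - (21/8)x^6 - (3185/16)x^5 + 175x^4 + (57805/16)x^3 - (700467/128)x^2 - (291593/64)x
check: K g = 14x^7 - (21/2)x^6 - (3185/4)x^5 + 700x^4 + (57813/4)x^3 - (700467/32)x^2 - (291593/16)x
so K g − 4·g = -x^8 - x^7 + 2x^3 = f ✓

g(x) = (1/4)x^8 + (15/4)x^7 - (21/8)x^6 - (3185/16)x^5 + 175x^4 + (57805/16)x^3 - (700467/128)x^2 - (291593/64)x


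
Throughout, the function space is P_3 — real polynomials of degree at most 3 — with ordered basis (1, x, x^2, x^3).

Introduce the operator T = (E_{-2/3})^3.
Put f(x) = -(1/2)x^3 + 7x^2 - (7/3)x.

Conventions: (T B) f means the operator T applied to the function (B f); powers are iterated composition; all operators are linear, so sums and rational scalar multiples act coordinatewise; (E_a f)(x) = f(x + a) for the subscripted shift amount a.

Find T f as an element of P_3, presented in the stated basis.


E_{-2/3} f = -(1/2)x^3 + 8x^2 - (37/3)x + 130/27
E_{-2/3} E_{-2/3} f = -(1/2)x^3 + 9x^2 - (71/3)x + 452/27
E_{-2/3} E_{-2/3} E_{-2/3} f = -(1/2)x^3 + 10x^2 - (109/3)x + 110/3

g(x) = -(1/2)x^3 + 10x^2 - (109/3)x + 110/3


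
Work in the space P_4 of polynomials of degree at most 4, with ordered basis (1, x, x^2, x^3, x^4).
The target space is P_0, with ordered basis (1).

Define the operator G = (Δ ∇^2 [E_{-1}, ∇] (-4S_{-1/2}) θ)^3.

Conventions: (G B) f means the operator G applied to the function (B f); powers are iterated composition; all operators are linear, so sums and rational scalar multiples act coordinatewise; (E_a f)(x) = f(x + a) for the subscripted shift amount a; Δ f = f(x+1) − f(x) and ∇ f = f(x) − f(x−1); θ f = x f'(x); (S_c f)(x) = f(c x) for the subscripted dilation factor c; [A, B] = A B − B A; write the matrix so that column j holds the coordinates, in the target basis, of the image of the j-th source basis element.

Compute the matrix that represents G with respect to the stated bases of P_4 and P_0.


image of 1: 0
image of x: 0
image of x^2: 0
image of x^3: 0
image of x^4: 0
each image's coordinates form column j of the matrix

the matrix is [[0, 0, 0, 0, 0]] (rows listed top to bottom)


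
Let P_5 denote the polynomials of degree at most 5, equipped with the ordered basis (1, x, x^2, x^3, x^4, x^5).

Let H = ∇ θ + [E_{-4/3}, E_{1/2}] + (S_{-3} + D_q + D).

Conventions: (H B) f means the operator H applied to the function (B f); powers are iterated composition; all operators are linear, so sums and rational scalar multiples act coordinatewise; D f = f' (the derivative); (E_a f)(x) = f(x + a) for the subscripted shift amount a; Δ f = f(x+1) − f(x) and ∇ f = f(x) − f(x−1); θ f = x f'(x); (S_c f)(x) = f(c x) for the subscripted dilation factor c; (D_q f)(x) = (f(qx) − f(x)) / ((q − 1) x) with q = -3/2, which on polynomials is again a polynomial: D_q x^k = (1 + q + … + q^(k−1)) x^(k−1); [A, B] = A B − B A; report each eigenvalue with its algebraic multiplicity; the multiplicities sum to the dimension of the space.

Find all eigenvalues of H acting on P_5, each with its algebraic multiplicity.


λ = -243 (multiplicity 1), λ = -27 (multiplicity 1), λ = -3 (multiplicity 1), λ = 1 (multiplicity 1), λ = 9 (multiplicity 1), λ = 81 (multiplicity 1)

image of 1: 1
image of x: -3x + 3
image of x^2: 9x^2 + (11/2)x - 2
image of x^3: -27x^3 + (55/4)x^2 - 9x + 3
image of x^4: 81x^4 + (147/8)x^3 - 24x^2 + 16x - 4
image of x^5: -243x^5 + (535/16)x^4 - 50x^3 + 50x^2 - 25x + 5
the matrix is upper triangular; its diagonal is (1, -3, 9, -27, 81, -243)
for a triangular matrix the eigenvalues are the diagonal entries, with algebraic multiplicity their repetition count
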